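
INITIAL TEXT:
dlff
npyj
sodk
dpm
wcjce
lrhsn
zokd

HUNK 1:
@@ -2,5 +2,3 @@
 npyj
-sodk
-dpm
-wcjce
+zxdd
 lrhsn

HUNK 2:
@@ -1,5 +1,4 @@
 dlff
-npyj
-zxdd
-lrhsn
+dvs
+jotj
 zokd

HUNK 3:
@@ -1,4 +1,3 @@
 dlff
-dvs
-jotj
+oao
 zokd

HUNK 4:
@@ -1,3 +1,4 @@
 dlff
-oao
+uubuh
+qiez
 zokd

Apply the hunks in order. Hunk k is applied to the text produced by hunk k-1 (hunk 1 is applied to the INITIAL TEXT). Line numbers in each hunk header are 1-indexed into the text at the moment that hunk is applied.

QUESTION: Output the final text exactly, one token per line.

Answer: dlff
uubuh
qiez
zokd

Derivation:
Hunk 1: at line 2 remove [sodk,dpm,wcjce] add [zxdd] -> 5 lines: dlff npyj zxdd lrhsn zokd
Hunk 2: at line 1 remove [npyj,zxdd,lrhsn] add [dvs,jotj] -> 4 lines: dlff dvs jotj zokd
Hunk 3: at line 1 remove [dvs,jotj] add [oao] -> 3 lines: dlff oao zokd
Hunk 4: at line 1 remove [oao] add [uubuh,qiez] -> 4 lines: dlff uubuh qiez zokd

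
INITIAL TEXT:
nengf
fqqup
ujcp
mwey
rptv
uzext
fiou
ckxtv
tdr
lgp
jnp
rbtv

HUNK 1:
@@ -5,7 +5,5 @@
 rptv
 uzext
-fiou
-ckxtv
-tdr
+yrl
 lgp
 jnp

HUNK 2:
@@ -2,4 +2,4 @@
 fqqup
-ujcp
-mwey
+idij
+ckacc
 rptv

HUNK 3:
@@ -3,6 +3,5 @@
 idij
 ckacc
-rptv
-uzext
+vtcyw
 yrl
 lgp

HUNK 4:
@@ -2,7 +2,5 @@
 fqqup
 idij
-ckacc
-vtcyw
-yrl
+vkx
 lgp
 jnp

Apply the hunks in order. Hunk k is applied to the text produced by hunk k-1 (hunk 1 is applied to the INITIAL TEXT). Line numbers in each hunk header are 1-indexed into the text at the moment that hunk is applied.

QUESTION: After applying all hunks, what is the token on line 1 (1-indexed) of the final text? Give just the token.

Hunk 1: at line 5 remove [fiou,ckxtv,tdr] add [yrl] -> 10 lines: nengf fqqup ujcp mwey rptv uzext yrl lgp jnp rbtv
Hunk 2: at line 2 remove [ujcp,mwey] add [idij,ckacc] -> 10 lines: nengf fqqup idij ckacc rptv uzext yrl lgp jnp rbtv
Hunk 3: at line 3 remove [rptv,uzext] add [vtcyw] -> 9 lines: nengf fqqup idij ckacc vtcyw yrl lgp jnp rbtv
Hunk 4: at line 2 remove [ckacc,vtcyw,yrl] add [vkx] -> 7 lines: nengf fqqup idij vkx lgp jnp rbtv
Final line 1: nengf

Answer: nengf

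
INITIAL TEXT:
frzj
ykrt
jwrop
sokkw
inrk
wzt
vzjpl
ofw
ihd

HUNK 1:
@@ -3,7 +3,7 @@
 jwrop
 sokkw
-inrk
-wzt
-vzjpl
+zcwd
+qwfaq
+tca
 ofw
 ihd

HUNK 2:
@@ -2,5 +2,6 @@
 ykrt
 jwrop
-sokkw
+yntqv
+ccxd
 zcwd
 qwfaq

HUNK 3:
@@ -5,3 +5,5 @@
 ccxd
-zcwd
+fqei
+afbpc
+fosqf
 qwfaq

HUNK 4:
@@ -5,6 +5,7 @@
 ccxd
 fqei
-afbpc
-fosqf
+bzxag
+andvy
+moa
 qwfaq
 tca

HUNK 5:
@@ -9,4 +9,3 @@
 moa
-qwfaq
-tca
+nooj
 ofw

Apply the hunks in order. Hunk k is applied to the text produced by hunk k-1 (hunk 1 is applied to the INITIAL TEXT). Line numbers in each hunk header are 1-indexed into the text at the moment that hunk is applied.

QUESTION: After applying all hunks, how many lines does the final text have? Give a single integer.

Answer: 12

Derivation:
Hunk 1: at line 3 remove [inrk,wzt,vzjpl] add [zcwd,qwfaq,tca] -> 9 lines: frzj ykrt jwrop sokkw zcwd qwfaq tca ofw ihd
Hunk 2: at line 2 remove [sokkw] add [yntqv,ccxd] -> 10 lines: frzj ykrt jwrop yntqv ccxd zcwd qwfaq tca ofw ihd
Hunk 3: at line 5 remove [zcwd] add [fqei,afbpc,fosqf] -> 12 lines: frzj ykrt jwrop yntqv ccxd fqei afbpc fosqf qwfaq tca ofw ihd
Hunk 4: at line 5 remove [afbpc,fosqf] add [bzxag,andvy,moa] -> 13 lines: frzj ykrt jwrop yntqv ccxd fqei bzxag andvy moa qwfaq tca ofw ihd
Hunk 5: at line 9 remove [qwfaq,tca] add [nooj] -> 12 lines: frzj ykrt jwrop yntqv ccxd fqei bzxag andvy moa nooj ofw ihd
Final line count: 12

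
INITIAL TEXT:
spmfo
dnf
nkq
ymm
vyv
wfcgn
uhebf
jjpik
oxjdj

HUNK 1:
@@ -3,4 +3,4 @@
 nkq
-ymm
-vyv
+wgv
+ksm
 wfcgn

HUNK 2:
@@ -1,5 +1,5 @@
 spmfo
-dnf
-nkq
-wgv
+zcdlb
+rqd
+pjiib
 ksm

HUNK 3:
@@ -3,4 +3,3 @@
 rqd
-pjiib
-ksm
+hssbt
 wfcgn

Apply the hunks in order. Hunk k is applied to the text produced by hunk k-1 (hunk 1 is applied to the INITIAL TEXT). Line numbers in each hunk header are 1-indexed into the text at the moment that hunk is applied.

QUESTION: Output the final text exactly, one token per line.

Hunk 1: at line 3 remove [ymm,vyv] add [wgv,ksm] -> 9 lines: spmfo dnf nkq wgv ksm wfcgn uhebf jjpik oxjdj
Hunk 2: at line 1 remove [dnf,nkq,wgv] add [zcdlb,rqd,pjiib] -> 9 lines: spmfo zcdlb rqd pjiib ksm wfcgn uhebf jjpik oxjdj
Hunk 3: at line 3 remove [pjiib,ksm] add [hssbt] -> 8 lines: spmfo zcdlb rqd hssbt wfcgn uhebf jjpik oxjdj

Answer: spmfo
zcdlb
rqd
hssbt
wfcgn
uhebf
jjpik
oxjdj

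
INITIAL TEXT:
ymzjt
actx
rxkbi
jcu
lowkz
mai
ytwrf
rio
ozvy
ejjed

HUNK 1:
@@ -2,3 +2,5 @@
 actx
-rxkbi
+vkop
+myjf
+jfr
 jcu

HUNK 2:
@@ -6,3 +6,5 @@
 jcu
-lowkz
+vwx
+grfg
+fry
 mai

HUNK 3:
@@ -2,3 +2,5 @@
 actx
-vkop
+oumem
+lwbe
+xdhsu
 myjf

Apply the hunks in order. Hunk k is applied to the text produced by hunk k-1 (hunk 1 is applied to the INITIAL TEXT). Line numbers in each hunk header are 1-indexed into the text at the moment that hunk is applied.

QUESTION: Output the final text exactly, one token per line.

Hunk 1: at line 2 remove [rxkbi] add [vkop,myjf,jfr] -> 12 lines: ymzjt actx vkop myjf jfr jcu lowkz mai ytwrf rio ozvy ejjed
Hunk 2: at line 6 remove [lowkz] add [vwx,grfg,fry] -> 14 lines: ymzjt actx vkop myjf jfr jcu vwx grfg fry mai ytwrf rio ozvy ejjed
Hunk 3: at line 2 remove [vkop] add [oumem,lwbe,xdhsu] -> 16 lines: ymzjt actx oumem lwbe xdhsu myjf jfr jcu vwx grfg fry mai ytwrf rio ozvy ejjed

Answer: ymzjt
actx
oumem
lwbe
xdhsu
myjf
jfr
jcu
vwx
grfg
fry
mai
ytwrf
rio
ozvy
ejjed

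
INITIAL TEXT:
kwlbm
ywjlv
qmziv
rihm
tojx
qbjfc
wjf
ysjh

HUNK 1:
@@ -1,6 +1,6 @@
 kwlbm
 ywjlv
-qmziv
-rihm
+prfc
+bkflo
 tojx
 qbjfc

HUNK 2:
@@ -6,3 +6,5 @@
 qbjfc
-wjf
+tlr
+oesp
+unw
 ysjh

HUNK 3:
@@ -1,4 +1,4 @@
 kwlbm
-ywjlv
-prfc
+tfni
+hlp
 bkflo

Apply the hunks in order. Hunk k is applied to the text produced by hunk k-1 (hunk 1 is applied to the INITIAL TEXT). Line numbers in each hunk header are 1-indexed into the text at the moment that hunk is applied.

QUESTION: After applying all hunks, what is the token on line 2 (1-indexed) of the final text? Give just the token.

Hunk 1: at line 1 remove [qmziv,rihm] add [prfc,bkflo] -> 8 lines: kwlbm ywjlv prfc bkflo tojx qbjfc wjf ysjh
Hunk 2: at line 6 remove [wjf] add [tlr,oesp,unw] -> 10 lines: kwlbm ywjlv prfc bkflo tojx qbjfc tlr oesp unw ysjh
Hunk 3: at line 1 remove [ywjlv,prfc] add [tfni,hlp] -> 10 lines: kwlbm tfni hlp bkflo tojx qbjfc tlr oesp unw ysjh
Final line 2: tfni

Answer: tfni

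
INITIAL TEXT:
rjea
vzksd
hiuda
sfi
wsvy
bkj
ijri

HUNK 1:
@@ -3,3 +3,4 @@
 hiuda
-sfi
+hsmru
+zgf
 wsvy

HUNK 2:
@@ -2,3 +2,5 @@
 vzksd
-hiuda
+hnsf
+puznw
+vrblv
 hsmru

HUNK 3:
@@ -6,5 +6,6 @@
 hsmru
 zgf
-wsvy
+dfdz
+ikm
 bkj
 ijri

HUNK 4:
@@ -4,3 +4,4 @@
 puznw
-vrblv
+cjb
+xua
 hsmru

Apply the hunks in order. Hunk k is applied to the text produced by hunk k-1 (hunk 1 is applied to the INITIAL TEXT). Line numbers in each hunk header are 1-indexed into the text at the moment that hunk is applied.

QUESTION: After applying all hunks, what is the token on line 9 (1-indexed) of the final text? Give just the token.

Answer: dfdz

Derivation:
Hunk 1: at line 3 remove [sfi] add [hsmru,zgf] -> 8 lines: rjea vzksd hiuda hsmru zgf wsvy bkj ijri
Hunk 2: at line 2 remove [hiuda] add [hnsf,puznw,vrblv] -> 10 lines: rjea vzksd hnsf puznw vrblv hsmru zgf wsvy bkj ijri
Hunk 3: at line 6 remove [wsvy] add [dfdz,ikm] -> 11 lines: rjea vzksd hnsf puznw vrblv hsmru zgf dfdz ikm bkj ijri
Hunk 4: at line 4 remove [vrblv] add [cjb,xua] -> 12 lines: rjea vzksd hnsf puznw cjb xua hsmru zgf dfdz ikm bkj ijri
Final line 9: dfdz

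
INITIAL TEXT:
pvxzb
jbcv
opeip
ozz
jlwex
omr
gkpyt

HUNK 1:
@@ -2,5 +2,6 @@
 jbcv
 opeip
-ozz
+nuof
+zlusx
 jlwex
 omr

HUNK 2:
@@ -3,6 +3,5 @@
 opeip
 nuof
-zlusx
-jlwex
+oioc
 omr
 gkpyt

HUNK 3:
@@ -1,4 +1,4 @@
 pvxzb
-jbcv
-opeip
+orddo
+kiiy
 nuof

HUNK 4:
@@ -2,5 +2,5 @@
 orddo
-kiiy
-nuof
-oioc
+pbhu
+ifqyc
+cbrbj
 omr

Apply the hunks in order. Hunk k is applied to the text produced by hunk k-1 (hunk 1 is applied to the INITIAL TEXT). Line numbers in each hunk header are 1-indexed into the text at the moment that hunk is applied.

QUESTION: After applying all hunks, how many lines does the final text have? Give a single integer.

Hunk 1: at line 2 remove [ozz] add [nuof,zlusx] -> 8 lines: pvxzb jbcv opeip nuof zlusx jlwex omr gkpyt
Hunk 2: at line 3 remove [zlusx,jlwex] add [oioc] -> 7 lines: pvxzb jbcv opeip nuof oioc omr gkpyt
Hunk 3: at line 1 remove [jbcv,opeip] add [orddo,kiiy] -> 7 lines: pvxzb orddo kiiy nuof oioc omr gkpyt
Hunk 4: at line 2 remove [kiiy,nuof,oioc] add [pbhu,ifqyc,cbrbj] -> 7 lines: pvxzb orddo pbhu ifqyc cbrbj omr gkpyt
Final line count: 7

Answer: 7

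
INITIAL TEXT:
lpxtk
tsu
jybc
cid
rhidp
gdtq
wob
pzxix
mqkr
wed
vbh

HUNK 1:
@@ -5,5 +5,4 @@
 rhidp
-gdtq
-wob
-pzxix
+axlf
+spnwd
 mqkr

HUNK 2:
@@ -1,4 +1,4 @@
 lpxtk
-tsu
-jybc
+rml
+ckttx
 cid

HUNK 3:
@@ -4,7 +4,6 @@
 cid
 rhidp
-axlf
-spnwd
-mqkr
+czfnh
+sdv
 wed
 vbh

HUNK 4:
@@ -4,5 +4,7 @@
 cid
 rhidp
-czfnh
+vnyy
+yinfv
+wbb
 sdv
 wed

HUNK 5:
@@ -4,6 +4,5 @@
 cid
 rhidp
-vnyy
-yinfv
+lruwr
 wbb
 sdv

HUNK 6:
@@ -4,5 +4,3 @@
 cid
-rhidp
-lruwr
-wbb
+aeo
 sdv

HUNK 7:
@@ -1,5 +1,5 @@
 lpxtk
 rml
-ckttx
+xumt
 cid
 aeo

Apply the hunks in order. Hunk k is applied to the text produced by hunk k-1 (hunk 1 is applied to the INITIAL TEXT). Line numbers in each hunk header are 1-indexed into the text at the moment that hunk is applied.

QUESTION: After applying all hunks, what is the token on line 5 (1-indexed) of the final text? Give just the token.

Hunk 1: at line 5 remove [gdtq,wob,pzxix] add [axlf,spnwd] -> 10 lines: lpxtk tsu jybc cid rhidp axlf spnwd mqkr wed vbh
Hunk 2: at line 1 remove [tsu,jybc] add [rml,ckttx] -> 10 lines: lpxtk rml ckttx cid rhidp axlf spnwd mqkr wed vbh
Hunk 3: at line 4 remove [axlf,spnwd,mqkr] add [czfnh,sdv] -> 9 lines: lpxtk rml ckttx cid rhidp czfnh sdv wed vbh
Hunk 4: at line 4 remove [czfnh] add [vnyy,yinfv,wbb] -> 11 lines: lpxtk rml ckttx cid rhidp vnyy yinfv wbb sdv wed vbh
Hunk 5: at line 4 remove [vnyy,yinfv] add [lruwr] -> 10 lines: lpxtk rml ckttx cid rhidp lruwr wbb sdv wed vbh
Hunk 6: at line 4 remove [rhidp,lruwr,wbb] add [aeo] -> 8 lines: lpxtk rml ckttx cid aeo sdv wed vbh
Hunk 7: at line 1 remove [ckttx] add [xumt] -> 8 lines: lpxtk rml xumt cid aeo sdv wed vbh
Final line 5: aeo

Answer: aeo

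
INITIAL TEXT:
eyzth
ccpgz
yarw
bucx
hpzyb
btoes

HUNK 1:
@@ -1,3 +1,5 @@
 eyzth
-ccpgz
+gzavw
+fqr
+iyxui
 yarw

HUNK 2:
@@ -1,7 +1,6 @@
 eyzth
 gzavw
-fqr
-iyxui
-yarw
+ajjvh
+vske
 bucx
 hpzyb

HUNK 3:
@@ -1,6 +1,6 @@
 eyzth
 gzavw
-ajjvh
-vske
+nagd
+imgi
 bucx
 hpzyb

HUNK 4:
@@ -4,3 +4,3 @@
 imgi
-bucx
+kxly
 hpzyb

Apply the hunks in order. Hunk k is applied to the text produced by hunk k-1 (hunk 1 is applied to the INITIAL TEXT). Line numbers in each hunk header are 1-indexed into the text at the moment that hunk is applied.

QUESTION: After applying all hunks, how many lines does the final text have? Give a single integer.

Hunk 1: at line 1 remove [ccpgz] add [gzavw,fqr,iyxui] -> 8 lines: eyzth gzavw fqr iyxui yarw bucx hpzyb btoes
Hunk 2: at line 1 remove [fqr,iyxui,yarw] add [ajjvh,vske] -> 7 lines: eyzth gzavw ajjvh vske bucx hpzyb btoes
Hunk 3: at line 1 remove [ajjvh,vske] add [nagd,imgi] -> 7 lines: eyzth gzavw nagd imgi bucx hpzyb btoes
Hunk 4: at line 4 remove [bucx] add [kxly] -> 7 lines: eyzth gzavw nagd imgi kxly hpzyb btoes
Final line count: 7

Answer: 7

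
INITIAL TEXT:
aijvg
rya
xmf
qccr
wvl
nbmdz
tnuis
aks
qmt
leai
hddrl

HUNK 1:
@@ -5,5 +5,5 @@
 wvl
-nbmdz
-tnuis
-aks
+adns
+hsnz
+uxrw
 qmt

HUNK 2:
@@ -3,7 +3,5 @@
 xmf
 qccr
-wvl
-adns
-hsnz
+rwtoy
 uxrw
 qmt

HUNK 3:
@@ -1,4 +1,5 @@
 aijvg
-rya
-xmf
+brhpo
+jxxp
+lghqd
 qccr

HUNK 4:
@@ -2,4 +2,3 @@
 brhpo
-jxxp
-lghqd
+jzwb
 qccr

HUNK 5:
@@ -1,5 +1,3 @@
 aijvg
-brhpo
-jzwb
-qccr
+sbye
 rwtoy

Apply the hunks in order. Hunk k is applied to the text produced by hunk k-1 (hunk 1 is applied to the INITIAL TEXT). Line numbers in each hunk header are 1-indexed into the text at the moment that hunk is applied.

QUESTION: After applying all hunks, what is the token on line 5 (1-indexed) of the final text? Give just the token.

Answer: qmt

Derivation:
Hunk 1: at line 5 remove [nbmdz,tnuis,aks] add [adns,hsnz,uxrw] -> 11 lines: aijvg rya xmf qccr wvl adns hsnz uxrw qmt leai hddrl
Hunk 2: at line 3 remove [wvl,adns,hsnz] add [rwtoy] -> 9 lines: aijvg rya xmf qccr rwtoy uxrw qmt leai hddrl
Hunk 3: at line 1 remove [rya,xmf] add [brhpo,jxxp,lghqd] -> 10 lines: aijvg brhpo jxxp lghqd qccr rwtoy uxrw qmt leai hddrl
Hunk 4: at line 2 remove [jxxp,lghqd] add [jzwb] -> 9 lines: aijvg brhpo jzwb qccr rwtoy uxrw qmt leai hddrl
Hunk 5: at line 1 remove [brhpo,jzwb,qccr] add [sbye] -> 7 lines: aijvg sbye rwtoy uxrw qmt leai hddrl
Final line 5: qmt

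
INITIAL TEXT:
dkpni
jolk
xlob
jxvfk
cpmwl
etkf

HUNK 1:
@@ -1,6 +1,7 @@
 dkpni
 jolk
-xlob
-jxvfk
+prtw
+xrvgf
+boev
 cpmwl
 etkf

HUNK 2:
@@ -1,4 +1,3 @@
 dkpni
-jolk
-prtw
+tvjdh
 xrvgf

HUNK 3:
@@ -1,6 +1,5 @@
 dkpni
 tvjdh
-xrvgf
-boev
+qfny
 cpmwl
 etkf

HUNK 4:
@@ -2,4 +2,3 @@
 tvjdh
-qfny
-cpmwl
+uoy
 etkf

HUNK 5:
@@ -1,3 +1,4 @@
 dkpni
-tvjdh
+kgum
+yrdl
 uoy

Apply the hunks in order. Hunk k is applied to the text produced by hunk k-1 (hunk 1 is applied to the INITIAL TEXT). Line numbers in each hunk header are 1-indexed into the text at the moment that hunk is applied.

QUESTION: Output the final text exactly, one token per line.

Hunk 1: at line 1 remove [xlob,jxvfk] add [prtw,xrvgf,boev] -> 7 lines: dkpni jolk prtw xrvgf boev cpmwl etkf
Hunk 2: at line 1 remove [jolk,prtw] add [tvjdh] -> 6 lines: dkpni tvjdh xrvgf boev cpmwl etkf
Hunk 3: at line 1 remove [xrvgf,boev] add [qfny] -> 5 lines: dkpni tvjdh qfny cpmwl etkf
Hunk 4: at line 2 remove [qfny,cpmwl] add [uoy] -> 4 lines: dkpni tvjdh uoy etkf
Hunk 5: at line 1 remove [tvjdh] add [kgum,yrdl] -> 5 lines: dkpni kgum yrdl uoy etkf

Answer: dkpni
kgum
yrdl
uoy
etkf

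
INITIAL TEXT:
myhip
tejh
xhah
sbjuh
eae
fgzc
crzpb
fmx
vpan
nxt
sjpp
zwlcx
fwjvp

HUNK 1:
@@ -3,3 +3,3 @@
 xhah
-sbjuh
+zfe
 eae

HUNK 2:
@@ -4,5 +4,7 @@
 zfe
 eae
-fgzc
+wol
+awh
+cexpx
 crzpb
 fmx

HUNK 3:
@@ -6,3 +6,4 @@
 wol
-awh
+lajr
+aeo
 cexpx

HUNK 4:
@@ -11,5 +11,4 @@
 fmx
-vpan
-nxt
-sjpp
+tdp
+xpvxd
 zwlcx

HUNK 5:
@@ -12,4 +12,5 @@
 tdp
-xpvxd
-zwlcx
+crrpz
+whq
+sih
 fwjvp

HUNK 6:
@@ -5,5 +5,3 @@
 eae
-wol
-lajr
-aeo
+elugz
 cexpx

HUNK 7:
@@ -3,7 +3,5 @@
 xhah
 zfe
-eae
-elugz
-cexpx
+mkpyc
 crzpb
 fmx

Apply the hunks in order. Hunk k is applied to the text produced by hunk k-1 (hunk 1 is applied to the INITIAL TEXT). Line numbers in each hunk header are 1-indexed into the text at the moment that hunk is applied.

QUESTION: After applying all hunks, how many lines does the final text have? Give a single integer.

Hunk 1: at line 3 remove [sbjuh] add [zfe] -> 13 lines: myhip tejh xhah zfe eae fgzc crzpb fmx vpan nxt sjpp zwlcx fwjvp
Hunk 2: at line 4 remove [fgzc] add [wol,awh,cexpx] -> 15 lines: myhip tejh xhah zfe eae wol awh cexpx crzpb fmx vpan nxt sjpp zwlcx fwjvp
Hunk 3: at line 6 remove [awh] add [lajr,aeo] -> 16 lines: myhip tejh xhah zfe eae wol lajr aeo cexpx crzpb fmx vpan nxt sjpp zwlcx fwjvp
Hunk 4: at line 11 remove [vpan,nxt,sjpp] add [tdp,xpvxd] -> 15 lines: myhip tejh xhah zfe eae wol lajr aeo cexpx crzpb fmx tdp xpvxd zwlcx fwjvp
Hunk 5: at line 12 remove [xpvxd,zwlcx] add [crrpz,whq,sih] -> 16 lines: myhip tejh xhah zfe eae wol lajr aeo cexpx crzpb fmx tdp crrpz whq sih fwjvp
Hunk 6: at line 5 remove [wol,lajr,aeo] add [elugz] -> 14 lines: myhip tejh xhah zfe eae elugz cexpx crzpb fmx tdp crrpz whq sih fwjvp
Hunk 7: at line 3 remove [eae,elugz,cexpx] add [mkpyc] -> 12 lines: myhip tejh xhah zfe mkpyc crzpb fmx tdp crrpz whq sih fwjvp
Final line count: 12

Answer: 12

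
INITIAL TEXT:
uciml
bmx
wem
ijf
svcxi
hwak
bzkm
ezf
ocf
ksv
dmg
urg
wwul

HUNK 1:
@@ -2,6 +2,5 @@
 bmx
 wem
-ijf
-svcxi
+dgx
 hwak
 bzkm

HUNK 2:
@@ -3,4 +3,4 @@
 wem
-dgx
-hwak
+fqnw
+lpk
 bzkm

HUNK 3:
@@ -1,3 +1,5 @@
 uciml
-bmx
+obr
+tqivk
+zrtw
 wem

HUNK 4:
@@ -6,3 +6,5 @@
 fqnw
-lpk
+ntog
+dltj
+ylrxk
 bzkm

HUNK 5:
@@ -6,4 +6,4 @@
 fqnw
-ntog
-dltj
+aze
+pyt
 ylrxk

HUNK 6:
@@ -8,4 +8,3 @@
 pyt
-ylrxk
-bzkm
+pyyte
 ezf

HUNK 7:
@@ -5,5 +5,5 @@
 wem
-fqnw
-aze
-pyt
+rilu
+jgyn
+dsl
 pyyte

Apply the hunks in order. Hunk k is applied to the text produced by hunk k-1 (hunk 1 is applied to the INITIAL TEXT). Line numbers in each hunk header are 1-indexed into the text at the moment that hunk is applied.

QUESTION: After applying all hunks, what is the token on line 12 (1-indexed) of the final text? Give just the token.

Answer: ksv

Derivation:
Hunk 1: at line 2 remove [ijf,svcxi] add [dgx] -> 12 lines: uciml bmx wem dgx hwak bzkm ezf ocf ksv dmg urg wwul
Hunk 2: at line 3 remove [dgx,hwak] add [fqnw,lpk] -> 12 lines: uciml bmx wem fqnw lpk bzkm ezf ocf ksv dmg urg wwul
Hunk 3: at line 1 remove [bmx] add [obr,tqivk,zrtw] -> 14 lines: uciml obr tqivk zrtw wem fqnw lpk bzkm ezf ocf ksv dmg urg wwul
Hunk 4: at line 6 remove [lpk] add [ntog,dltj,ylrxk] -> 16 lines: uciml obr tqivk zrtw wem fqnw ntog dltj ylrxk bzkm ezf ocf ksv dmg urg wwul
Hunk 5: at line 6 remove [ntog,dltj] add [aze,pyt] -> 16 lines: uciml obr tqivk zrtw wem fqnw aze pyt ylrxk bzkm ezf ocf ksv dmg urg wwul
Hunk 6: at line 8 remove [ylrxk,bzkm] add [pyyte] -> 15 lines: uciml obr tqivk zrtw wem fqnw aze pyt pyyte ezf ocf ksv dmg urg wwul
Hunk 7: at line 5 remove [fqnw,aze,pyt] add [rilu,jgyn,dsl] -> 15 lines: uciml obr tqivk zrtw wem rilu jgyn dsl pyyte ezf ocf ksv dmg urg wwul
Final line 12: ksv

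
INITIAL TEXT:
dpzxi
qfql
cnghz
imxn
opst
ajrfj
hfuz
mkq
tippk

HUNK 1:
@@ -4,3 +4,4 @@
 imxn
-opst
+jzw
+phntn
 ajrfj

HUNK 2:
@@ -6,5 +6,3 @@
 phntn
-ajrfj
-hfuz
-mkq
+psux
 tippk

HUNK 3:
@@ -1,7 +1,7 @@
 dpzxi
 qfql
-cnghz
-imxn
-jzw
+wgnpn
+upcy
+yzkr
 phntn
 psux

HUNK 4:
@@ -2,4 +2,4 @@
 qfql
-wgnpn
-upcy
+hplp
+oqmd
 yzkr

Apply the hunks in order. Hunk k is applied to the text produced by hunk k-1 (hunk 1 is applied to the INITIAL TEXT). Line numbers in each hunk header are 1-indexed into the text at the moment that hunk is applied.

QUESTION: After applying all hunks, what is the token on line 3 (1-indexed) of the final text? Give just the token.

Answer: hplp

Derivation:
Hunk 1: at line 4 remove [opst] add [jzw,phntn] -> 10 lines: dpzxi qfql cnghz imxn jzw phntn ajrfj hfuz mkq tippk
Hunk 2: at line 6 remove [ajrfj,hfuz,mkq] add [psux] -> 8 lines: dpzxi qfql cnghz imxn jzw phntn psux tippk
Hunk 3: at line 1 remove [cnghz,imxn,jzw] add [wgnpn,upcy,yzkr] -> 8 lines: dpzxi qfql wgnpn upcy yzkr phntn psux tippk
Hunk 4: at line 2 remove [wgnpn,upcy] add [hplp,oqmd] -> 8 lines: dpzxi qfql hplp oqmd yzkr phntn psux tippk
Final line 3: hplp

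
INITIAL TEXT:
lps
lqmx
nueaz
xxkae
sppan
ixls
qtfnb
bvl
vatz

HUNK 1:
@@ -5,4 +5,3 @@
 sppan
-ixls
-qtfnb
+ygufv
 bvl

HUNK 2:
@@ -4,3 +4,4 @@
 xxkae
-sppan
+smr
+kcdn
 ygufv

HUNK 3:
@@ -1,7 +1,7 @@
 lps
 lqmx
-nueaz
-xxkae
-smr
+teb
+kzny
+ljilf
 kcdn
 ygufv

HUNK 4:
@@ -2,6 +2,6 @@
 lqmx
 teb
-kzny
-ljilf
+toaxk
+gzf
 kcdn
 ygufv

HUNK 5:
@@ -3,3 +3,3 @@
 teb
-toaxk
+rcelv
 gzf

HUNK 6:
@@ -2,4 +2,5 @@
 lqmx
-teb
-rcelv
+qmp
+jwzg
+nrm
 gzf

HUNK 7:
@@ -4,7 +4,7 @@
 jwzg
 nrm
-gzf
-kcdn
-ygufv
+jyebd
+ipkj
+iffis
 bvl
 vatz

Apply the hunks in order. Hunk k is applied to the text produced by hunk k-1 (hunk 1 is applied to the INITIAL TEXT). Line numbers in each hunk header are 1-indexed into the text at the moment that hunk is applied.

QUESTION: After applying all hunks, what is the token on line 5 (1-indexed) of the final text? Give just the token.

Answer: nrm

Derivation:
Hunk 1: at line 5 remove [ixls,qtfnb] add [ygufv] -> 8 lines: lps lqmx nueaz xxkae sppan ygufv bvl vatz
Hunk 2: at line 4 remove [sppan] add [smr,kcdn] -> 9 lines: lps lqmx nueaz xxkae smr kcdn ygufv bvl vatz
Hunk 3: at line 1 remove [nueaz,xxkae,smr] add [teb,kzny,ljilf] -> 9 lines: lps lqmx teb kzny ljilf kcdn ygufv bvl vatz
Hunk 4: at line 2 remove [kzny,ljilf] add [toaxk,gzf] -> 9 lines: lps lqmx teb toaxk gzf kcdn ygufv bvl vatz
Hunk 5: at line 3 remove [toaxk] add [rcelv] -> 9 lines: lps lqmx teb rcelv gzf kcdn ygufv bvl vatz
Hunk 6: at line 2 remove [teb,rcelv] add [qmp,jwzg,nrm] -> 10 lines: lps lqmx qmp jwzg nrm gzf kcdn ygufv bvl vatz
Hunk 7: at line 4 remove [gzf,kcdn,ygufv] add [jyebd,ipkj,iffis] -> 10 lines: lps lqmx qmp jwzg nrm jyebd ipkj iffis bvl vatz
Final line 5: nrm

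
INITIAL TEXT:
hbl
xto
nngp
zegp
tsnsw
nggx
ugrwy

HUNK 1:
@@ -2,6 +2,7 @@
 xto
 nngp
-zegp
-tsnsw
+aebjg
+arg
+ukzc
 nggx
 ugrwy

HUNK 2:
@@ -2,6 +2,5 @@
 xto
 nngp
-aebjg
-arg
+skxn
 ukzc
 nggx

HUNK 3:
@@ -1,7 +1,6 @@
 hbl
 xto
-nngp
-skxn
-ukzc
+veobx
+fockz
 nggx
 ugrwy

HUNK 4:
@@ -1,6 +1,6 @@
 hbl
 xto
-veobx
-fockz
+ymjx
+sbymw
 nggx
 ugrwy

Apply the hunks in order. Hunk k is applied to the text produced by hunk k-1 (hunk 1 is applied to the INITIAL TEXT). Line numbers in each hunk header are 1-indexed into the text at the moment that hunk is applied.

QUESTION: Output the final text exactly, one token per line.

Hunk 1: at line 2 remove [zegp,tsnsw] add [aebjg,arg,ukzc] -> 8 lines: hbl xto nngp aebjg arg ukzc nggx ugrwy
Hunk 2: at line 2 remove [aebjg,arg] add [skxn] -> 7 lines: hbl xto nngp skxn ukzc nggx ugrwy
Hunk 3: at line 1 remove [nngp,skxn,ukzc] add [veobx,fockz] -> 6 lines: hbl xto veobx fockz nggx ugrwy
Hunk 4: at line 1 remove [veobx,fockz] add [ymjx,sbymw] -> 6 lines: hbl xto ymjx sbymw nggx ugrwy

Answer: hbl
xto
ymjx
sbymw
nggx
ugrwy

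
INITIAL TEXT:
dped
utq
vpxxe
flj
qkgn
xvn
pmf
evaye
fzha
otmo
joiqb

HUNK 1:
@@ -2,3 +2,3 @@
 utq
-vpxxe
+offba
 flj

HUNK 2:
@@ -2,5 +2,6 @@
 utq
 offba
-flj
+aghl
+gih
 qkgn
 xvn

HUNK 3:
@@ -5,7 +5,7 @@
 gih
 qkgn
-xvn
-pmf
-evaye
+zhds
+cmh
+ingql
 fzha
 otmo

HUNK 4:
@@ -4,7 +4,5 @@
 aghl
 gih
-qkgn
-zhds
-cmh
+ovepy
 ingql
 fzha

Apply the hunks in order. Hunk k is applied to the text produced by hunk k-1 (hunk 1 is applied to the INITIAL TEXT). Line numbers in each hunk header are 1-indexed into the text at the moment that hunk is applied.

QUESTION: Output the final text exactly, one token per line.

Hunk 1: at line 2 remove [vpxxe] add [offba] -> 11 lines: dped utq offba flj qkgn xvn pmf evaye fzha otmo joiqb
Hunk 2: at line 2 remove [flj] add [aghl,gih] -> 12 lines: dped utq offba aghl gih qkgn xvn pmf evaye fzha otmo joiqb
Hunk 3: at line 5 remove [xvn,pmf,evaye] add [zhds,cmh,ingql] -> 12 lines: dped utq offba aghl gih qkgn zhds cmh ingql fzha otmo joiqb
Hunk 4: at line 4 remove [qkgn,zhds,cmh] add [ovepy] -> 10 lines: dped utq offba aghl gih ovepy ingql fzha otmo joiqb

Answer: dped
utq
offba
aghl
gih
ovepy
ingql
fzha
otmo
joiqb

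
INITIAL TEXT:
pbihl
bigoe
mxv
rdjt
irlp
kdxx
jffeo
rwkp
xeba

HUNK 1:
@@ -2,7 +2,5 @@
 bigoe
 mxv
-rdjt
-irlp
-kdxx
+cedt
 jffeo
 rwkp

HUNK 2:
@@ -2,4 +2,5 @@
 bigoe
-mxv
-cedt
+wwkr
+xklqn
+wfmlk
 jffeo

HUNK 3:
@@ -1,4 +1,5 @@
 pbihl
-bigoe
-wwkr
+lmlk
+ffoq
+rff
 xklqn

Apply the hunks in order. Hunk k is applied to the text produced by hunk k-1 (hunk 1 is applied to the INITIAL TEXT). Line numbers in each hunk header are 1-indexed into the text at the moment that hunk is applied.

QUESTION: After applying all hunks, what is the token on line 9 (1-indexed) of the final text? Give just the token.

Answer: xeba

Derivation:
Hunk 1: at line 2 remove [rdjt,irlp,kdxx] add [cedt] -> 7 lines: pbihl bigoe mxv cedt jffeo rwkp xeba
Hunk 2: at line 2 remove [mxv,cedt] add [wwkr,xklqn,wfmlk] -> 8 lines: pbihl bigoe wwkr xklqn wfmlk jffeo rwkp xeba
Hunk 3: at line 1 remove [bigoe,wwkr] add [lmlk,ffoq,rff] -> 9 lines: pbihl lmlk ffoq rff xklqn wfmlk jffeo rwkp xeba
Final line 9: xeba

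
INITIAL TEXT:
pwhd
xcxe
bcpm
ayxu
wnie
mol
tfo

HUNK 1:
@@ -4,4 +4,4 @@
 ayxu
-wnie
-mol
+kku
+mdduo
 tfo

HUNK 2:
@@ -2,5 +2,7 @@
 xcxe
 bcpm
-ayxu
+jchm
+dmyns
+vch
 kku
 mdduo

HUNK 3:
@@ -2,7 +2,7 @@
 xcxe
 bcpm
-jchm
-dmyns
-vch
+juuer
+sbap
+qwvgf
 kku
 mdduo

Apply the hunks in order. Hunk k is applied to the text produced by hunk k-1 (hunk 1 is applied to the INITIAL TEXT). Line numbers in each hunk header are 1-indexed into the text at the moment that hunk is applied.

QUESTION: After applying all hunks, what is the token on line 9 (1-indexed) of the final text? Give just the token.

Answer: tfo

Derivation:
Hunk 1: at line 4 remove [wnie,mol] add [kku,mdduo] -> 7 lines: pwhd xcxe bcpm ayxu kku mdduo tfo
Hunk 2: at line 2 remove [ayxu] add [jchm,dmyns,vch] -> 9 lines: pwhd xcxe bcpm jchm dmyns vch kku mdduo tfo
Hunk 3: at line 2 remove [jchm,dmyns,vch] add [juuer,sbap,qwvgf] -> 9 lines: pwhd xcxe bcpm juuer sbap qwvgf kku mdduo tfo
Final line 9: tfo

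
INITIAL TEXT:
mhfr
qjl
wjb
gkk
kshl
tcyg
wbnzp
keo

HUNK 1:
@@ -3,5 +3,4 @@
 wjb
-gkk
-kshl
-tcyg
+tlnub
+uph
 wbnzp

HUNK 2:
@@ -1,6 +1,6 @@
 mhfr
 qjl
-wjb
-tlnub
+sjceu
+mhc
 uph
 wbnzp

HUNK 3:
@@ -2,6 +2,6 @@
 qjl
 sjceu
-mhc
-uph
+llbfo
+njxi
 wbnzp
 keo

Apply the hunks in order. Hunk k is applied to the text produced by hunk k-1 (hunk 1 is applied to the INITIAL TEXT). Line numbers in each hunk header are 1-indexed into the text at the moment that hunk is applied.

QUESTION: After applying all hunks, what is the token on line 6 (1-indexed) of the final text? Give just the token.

Answer: wbnzp

Derivation:
Hunk 1: at line 3 remove [gkk,kshl,tcyg] add [tlnub,uph] -> 7 lines: mhfr qjl wjb tlnub uph wbnzp keo
Hunk 2: at line 1 remove [wjb,tlnub] add [sjceu,mhc] -> 7 lines: mhfr qjl sjceu mhc uph wbnzp keo
Hunk 3: at line 2 remove [mhc,uph] add [llbfo,njxi] -> 7 lines: mhfr qjl sjceu llbfo njxi wbnzp keo
Final line 6: wbnzp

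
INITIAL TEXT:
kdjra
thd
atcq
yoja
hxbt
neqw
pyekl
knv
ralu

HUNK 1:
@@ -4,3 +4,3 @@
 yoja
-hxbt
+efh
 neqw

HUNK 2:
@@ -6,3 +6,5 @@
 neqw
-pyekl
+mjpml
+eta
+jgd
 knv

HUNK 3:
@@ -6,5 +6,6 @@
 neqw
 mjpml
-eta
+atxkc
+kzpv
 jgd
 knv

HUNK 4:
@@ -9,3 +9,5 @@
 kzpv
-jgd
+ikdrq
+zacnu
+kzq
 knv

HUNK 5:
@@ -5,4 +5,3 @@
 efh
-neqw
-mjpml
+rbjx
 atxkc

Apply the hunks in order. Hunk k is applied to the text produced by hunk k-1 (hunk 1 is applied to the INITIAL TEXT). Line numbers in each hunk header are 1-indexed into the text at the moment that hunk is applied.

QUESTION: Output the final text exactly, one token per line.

Answer: kdjra
thd
atcq
yoja
efh
rbjx
atxkc
kzpv
ikdrq
zacnu
kzq
knv
ralu

Derivation:
Hunk 1: at line 4 remove [hxbt] add [efh] -> 9 lines: kdjra thd atcq yoja efh neqw pyekl knv ralu
Hunk 2: at line 6 remove [pyekl] add [mjpml,eta,jgd] -> 11 lines: kdjra thd atcq yoja efh neqw mjpml eta jgd knv ralu
Hunk 3: at line 6 remove [eta] add [atxkc,kzpv] -> 12 lines: kdjra thd atcq yoja efh neqw mjpml atxkc kzpv jgd knv ralu
Hunk 4: at line 9 remove [jgd] add [ikdrq,zacnu,kzq] -> 14 lines: kdjra thd atcq yoja efh neqw mjpml atxkc kzpv ikdrq zacnu kzq knv ralu
Hunk 5: at line 5 remove [neqw,mjpml] add [rbjx] -> 13 lines: kdjra thd atcq yoja efh rbjx atxkc kzpv ikdrq zacnu kzq knv ralu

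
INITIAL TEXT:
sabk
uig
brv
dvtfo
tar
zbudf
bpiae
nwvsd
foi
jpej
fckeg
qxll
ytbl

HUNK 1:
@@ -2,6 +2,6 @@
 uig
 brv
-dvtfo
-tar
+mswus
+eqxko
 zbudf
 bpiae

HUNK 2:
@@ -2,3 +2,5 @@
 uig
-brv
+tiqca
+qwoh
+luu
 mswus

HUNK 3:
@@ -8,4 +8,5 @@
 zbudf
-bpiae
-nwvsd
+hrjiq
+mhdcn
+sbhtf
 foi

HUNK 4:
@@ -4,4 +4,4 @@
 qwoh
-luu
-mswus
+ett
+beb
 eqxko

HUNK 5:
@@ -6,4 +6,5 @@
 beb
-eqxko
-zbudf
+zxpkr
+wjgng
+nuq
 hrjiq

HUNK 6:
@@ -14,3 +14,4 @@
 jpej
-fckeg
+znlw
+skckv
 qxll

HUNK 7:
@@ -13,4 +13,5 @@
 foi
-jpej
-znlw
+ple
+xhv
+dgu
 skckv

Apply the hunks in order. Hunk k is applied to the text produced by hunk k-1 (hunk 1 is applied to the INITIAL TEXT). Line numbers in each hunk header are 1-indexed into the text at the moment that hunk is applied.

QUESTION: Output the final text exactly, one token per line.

Answer: sabk
uig
tiqca
qwoh
ett
beb
zxpkr
wjgng
nuq
hrjiq
mhdcn
sbhtf
foi
ple
xhv
dgu
skckv
qxll
ytbl

Derivation:
Hunk 1: at line 2 remove [dvtfo,tar] add [mswus,eqxko] -> 13 lines: sabk uig brv mswus eqxko zbudf bpiae nwvsd foi jpej fckeg qxll ytbl
Hunk 2: at line 2 remove [brv] add [tiqca,qwoh,luu] -> 15 lines: sabk uig tiqca qwoh luu mswus eqxko zbudf bpiae nwvsd foi jpej fckeg qxll ytbl
Hunk 3: at line 8 remove [bpiae,nwvsd] add [hrjiq,mhdcn,sbhtf] -> 16 lines: sabk uig tiqca qwoh luu mswus eqxko zbudf hrjiq mhdcn sbhtf foi jpej fckeg qxll ytbl
Hunk 4: at line 4 remove [luu,mswus] add [ett,beb] -> 16 lines: sabk uig tiqca qwoh ett beb eqxko zbudf hrjiq mhdcn sbhtf foi jpej fckeg qxll ytbl
Hunk 5: at line 6 remove [eqxko,zbudf] add [zxpkr,wjgng,nuq] -> 17 lines: sabk uig tiqca qwoh ett beb zxpkr wjgng nuq hrjiq mhdcn sbhtf foi jpej fckeg qxll ytbl
Hunk 6: at line 14 remove [fckeg] add [znlw,skckv] -> 18 lines: sabk uig tiqca qwoh ett beb zxpkr wjgng nuq hrjiq mhdcn sbhtf foi jpej znlw skckv qxll ytbl
Hunk 7: at line 13 remove [jpej,znlw] add [ple,xhv,dgu] -> 19 lines: sabk uig tiqca qwoh ett beb zxpkr wjgng nuq hrjiq mhdcn sbhtf foi ple xhv dgu skckv qxll ytbl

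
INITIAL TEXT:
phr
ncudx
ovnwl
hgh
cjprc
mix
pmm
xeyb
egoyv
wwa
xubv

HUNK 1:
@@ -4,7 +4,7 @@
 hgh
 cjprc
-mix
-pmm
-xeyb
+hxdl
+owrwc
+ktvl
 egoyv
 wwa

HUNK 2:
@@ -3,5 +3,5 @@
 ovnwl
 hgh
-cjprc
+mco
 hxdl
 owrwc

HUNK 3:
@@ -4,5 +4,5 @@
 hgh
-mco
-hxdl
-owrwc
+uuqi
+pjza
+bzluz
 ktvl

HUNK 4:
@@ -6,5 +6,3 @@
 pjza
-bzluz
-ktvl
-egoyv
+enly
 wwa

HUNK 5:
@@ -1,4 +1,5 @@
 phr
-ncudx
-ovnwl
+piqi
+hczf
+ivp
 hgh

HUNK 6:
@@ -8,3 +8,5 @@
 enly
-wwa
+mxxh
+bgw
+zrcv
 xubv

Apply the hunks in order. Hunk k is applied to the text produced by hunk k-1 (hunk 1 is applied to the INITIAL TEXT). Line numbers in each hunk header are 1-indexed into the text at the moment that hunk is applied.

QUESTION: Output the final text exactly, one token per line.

Hunk 1: at line 4 remove [mix,pmm,xeyb] add [hxdl,owrwc,ktvl] -> 11 lines: phr ncudx ovnwl hgh cjprc hxdl owrwc ktvl egoyv wwa xubv
Hunk 2: at line 3 remove [cjprc] add [mco] -> 11 lines: phr ncudx ovnwl hgh mco hxdl owrwc ktvl egoyv wwa xubv
Hunk 3: at line 4 remove [mco,hxdl,owrwc] add [uuqi,pjza,bzluz] -> 11 lines: phr ncudx ovnwl hgh uuqi pjza bzluz ktvl egoyv wwa xubv
Hunk 4: at line 6 remove [bzluz,ktvl,egoyv] add [enly] -> 9 lines: phr ncudx ovnwl hgh uuqi pjza enly wwa xubv
Hunk 5: at line 1 remove [ncudx,ovnwl] add [piqi,hczf,ivp] -> 10 lines: phr piqi hczf ivp hgh uuqi pjza enly wwa xubv
Hunk 6: at line 8 remove [wwa] add [mxxh,bgw,zrcv] -> 12 lines: phr piqi hczf ivp hgh uuqi pjza enly mxxh bgw zrcv xubv

Answer: phr
piqi
hczf
ivp
hgh
uuqi
pjza
enly
mxxh
bgw
zrcv
xubv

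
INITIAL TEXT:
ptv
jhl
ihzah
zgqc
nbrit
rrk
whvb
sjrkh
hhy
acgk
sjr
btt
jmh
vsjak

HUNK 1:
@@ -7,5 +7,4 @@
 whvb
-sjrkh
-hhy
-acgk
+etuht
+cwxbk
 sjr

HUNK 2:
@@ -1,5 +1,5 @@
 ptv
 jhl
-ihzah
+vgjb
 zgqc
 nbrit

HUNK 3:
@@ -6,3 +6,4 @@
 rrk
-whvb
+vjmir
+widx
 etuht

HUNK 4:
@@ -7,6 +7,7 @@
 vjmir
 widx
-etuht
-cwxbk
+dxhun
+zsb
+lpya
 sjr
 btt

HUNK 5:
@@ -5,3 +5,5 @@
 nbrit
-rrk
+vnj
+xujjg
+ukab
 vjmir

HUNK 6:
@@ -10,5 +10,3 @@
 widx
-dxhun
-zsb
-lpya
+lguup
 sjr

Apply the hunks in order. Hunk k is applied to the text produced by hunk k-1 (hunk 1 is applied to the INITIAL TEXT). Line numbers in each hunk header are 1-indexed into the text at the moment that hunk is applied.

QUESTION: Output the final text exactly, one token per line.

Answer: ptv
jhl
vgjb
zgqc
nbrit
vnj
xujjg
ukab
vjmir
widx
lguup
sjr
btt
jmh
vsjak

Derivation:
Hunk 1: at line 7 remove [sjrkh,hhy,acgk] add [etuht,cwxbk] -> 13 lines: ptv jhl ihzah zgqc nbrit rrk whvb etuht cwxbk sjr btt jmh vsjak
Hunk 2: at line 1 remove [ihzah] add [vgjb] -> 13 lines: ptv jhl vgjb zgqc nbrit rrk whvb etuht cwxbk sjr btt jmh vsjak
Hunk 3: at line 6 remove [whvb] add [vjmir,widx] -> 14 lines: ptv jhl vgjb zgqc nbrit rrk vjmir widx etuht cwxbk sjr btt jmh vsjak
Hunk 4: at line 7 remove [etuht,cwxbk] add [dxhun,zsb,lpya] -> 15 lines: ptv jhl vgjb zgqc nbrit rrk vjmir widx dxhun zsb lpya sjr btt jmh vsjak
Hunk 5: at line 5 remove [rrk] add [vnj,xujjg,ukab] -> 17 lines: ptv jhl vgjb zgqc nbrit vnj xujjg ukab vjmir widx dxhun zsb lpya sjr btt jmh vsjak
Hunk 6: at line 10 remove [dxhun,zsb,lpya] add [lguup] -> 15 lines: ptv jhl vgjb zgqc nbrit vnj xujjg ukab vjmir widx lguup sjr btt jmh vsjak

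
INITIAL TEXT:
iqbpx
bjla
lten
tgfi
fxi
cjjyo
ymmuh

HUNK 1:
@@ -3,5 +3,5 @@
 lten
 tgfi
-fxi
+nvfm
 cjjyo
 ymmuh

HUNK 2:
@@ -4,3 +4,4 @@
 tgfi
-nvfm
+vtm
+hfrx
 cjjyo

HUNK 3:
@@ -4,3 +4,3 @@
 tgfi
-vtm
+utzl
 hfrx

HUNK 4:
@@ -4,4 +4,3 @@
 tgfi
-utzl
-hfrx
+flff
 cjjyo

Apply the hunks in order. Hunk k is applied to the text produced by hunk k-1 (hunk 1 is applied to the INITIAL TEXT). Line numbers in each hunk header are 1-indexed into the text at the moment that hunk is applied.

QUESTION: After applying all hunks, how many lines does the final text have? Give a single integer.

Answer: 7

Derivation:
Hunk 1: at line 3 remove [fxi] add [nvfm] -> 7 lines: iqbpx bjla lten tgfi nvfm cjjyo ymmuh
Hunk 2: at line 4 remove [nvfm] add [vtm,hfrx] -> 8 lines: iqbpx bjla lten tgfi vtm hfrx cjjyo ymmuh
Hunk 3: at line 4 remove [vtm] add [utzl] -> 8 lines: iqbpx bjla lten tgfi utzl hfrx cjjyo ymmuh
Hunk 4: at line 4 remove [utzl,hfrx] add [flff] -> 7 lines: iqbpx bjla lten tgfi flff cjjyo ymmuh
Final line count: 7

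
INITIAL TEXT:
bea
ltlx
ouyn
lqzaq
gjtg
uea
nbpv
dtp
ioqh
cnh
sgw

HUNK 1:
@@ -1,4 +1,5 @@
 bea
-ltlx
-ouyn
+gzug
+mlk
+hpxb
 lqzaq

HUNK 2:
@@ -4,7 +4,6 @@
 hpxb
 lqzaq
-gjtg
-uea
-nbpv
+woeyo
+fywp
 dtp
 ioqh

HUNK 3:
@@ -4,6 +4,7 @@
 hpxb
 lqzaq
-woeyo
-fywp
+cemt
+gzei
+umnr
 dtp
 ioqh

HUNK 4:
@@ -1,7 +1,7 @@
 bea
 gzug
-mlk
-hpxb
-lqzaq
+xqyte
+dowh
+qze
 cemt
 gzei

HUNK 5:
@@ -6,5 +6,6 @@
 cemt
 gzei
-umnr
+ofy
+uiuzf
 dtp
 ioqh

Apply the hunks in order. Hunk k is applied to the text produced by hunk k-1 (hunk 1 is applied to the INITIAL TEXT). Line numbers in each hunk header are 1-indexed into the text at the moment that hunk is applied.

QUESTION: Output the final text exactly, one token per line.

Hunk 1: at line 1 remove [ltlx,ouyn] add [gzug,mlk,hpxb] -> 12 lines: bea gzug mlk hpxb lqzaq gjtg uea nbpv dtp ioqh cnh sgw
Hunk 2: at line 4 remove [gjtg,uea,nbpv] add [woeyo,fywp] -> 11 lines: bea gzug mlk hpxb lqzaq woeyo fywp dtp ioqh cnh sgw
Hunk 3: at line 4 remove [woeyo,fywp] add [cemt,gzei,umnr] -> 12 lines: bea gzug mlk hpxb lqzaq cemt gzei umnr dtp ioqh cnh sgw
Hunk 4: at line 1 remove [mlk,hpxb,lqzaq] add [xqyte,dowh,qze] -> 12 lines: bea gzug xqyte dowh qze cemt gzei umnr dtp ioqh cnh sgw
Hunk 5: at line 6 remove [umnr] add [ofy,uiuzf] -> 13 lines: bea gzug xqyte dowh qze cemt gzei ofy uiuzf dtp ioqh cnh sgw

Answer: bea
gzug
xqyte
dowh
qze
cemt
gzei
ofy
uiuzf
dtp
ioqh
cnh
sgw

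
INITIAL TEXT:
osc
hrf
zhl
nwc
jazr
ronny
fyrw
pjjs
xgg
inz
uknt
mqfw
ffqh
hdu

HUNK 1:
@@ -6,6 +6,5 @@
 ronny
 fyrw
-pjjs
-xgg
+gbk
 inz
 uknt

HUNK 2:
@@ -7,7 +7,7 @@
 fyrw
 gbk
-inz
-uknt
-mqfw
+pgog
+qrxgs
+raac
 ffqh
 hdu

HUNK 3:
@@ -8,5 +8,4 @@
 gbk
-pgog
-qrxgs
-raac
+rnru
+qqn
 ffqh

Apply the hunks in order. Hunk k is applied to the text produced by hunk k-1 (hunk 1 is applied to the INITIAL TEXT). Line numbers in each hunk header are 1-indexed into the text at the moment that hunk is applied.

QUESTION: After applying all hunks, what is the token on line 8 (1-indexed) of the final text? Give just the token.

Answer: gbk

Derivation:
Hunk 1: at line 6 remove [pjjs,xgg] add [gbk] -> 13 lines: osc hrf zhl nwc jazr ronny fyrw gbk inz uknt mqfw ffqh hdu
Hunk 2: at line 7 remove [inz,uknt,mqfw] add [pgog,qrxgs,raac] -> 13 lines: osc hrf zhl nwc jazr ronny fyrw gbk pgog qrxgs raac ffqh hdu
Hunk 3: at line 8 remove [pgog,qrxgs,raac] add [rnru,qqn] -> 12 lines: osc hrf zhl nwc jazr ronny fyrw gbk rnru qqn ffqh hdu
Final line 8: gbk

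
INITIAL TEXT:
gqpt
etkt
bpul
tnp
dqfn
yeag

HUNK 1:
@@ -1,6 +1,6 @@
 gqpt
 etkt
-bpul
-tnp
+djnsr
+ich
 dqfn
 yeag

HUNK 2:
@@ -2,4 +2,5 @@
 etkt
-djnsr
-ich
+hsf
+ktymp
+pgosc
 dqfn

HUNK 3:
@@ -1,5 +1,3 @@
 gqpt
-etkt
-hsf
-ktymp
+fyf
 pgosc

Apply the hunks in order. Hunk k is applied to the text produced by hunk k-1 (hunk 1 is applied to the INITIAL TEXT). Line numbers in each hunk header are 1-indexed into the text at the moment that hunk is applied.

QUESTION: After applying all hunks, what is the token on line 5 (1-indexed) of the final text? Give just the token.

Answer: yeag

Derivation:
Hunk 1: at line 1 remove [bpul,tnp] add [djnsr,ich] -> 6 lines: gqpt etkt djnsr ich dqfn yeag
Hunk 2: at line 2 remove [djnsr,ich] add [hsf,ktymp,pgosc] -> 7 lines: gqpt etkt hsf ktymp pgosc dqfn yeag
Hunk 3: at line 1 remove [etkt,hsf,ktymp] add [fyf] -> 5 lines: gqpt fyf pgosc dqfn yeag
Final line 5: yeag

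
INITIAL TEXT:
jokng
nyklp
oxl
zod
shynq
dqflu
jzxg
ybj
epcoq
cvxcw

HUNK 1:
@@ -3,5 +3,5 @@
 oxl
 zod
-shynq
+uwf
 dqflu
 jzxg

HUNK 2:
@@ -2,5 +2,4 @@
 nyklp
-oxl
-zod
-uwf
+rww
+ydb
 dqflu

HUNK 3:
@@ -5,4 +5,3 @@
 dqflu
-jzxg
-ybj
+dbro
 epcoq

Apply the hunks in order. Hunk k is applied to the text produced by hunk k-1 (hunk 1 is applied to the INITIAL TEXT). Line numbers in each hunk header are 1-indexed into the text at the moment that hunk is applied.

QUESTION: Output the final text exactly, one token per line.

Answer: jokng
nyklp
rww
ydb
dqflu
dbro
epcoq
cvxcw

Derivation:
Hunk 1: at line 3 remove [shynq] add [uwf] -> 10 lines: jokng nyklp oxl zod uwf dqflu jzxg ybj epcoq cvxcw
Hunk 2: at line 2 remove [oxl,zod,uwf] add [rww,ydb] -> 9 lines: jokng nyklp rww ydb dqflu jzxg ybj epcoq cvxcw
Hunk 3: at line 5 remove [jzxg,ybj] add [dbro] -> 8 lines: jokng nyklp rww ydb dqflu dbro epcoq cvxcw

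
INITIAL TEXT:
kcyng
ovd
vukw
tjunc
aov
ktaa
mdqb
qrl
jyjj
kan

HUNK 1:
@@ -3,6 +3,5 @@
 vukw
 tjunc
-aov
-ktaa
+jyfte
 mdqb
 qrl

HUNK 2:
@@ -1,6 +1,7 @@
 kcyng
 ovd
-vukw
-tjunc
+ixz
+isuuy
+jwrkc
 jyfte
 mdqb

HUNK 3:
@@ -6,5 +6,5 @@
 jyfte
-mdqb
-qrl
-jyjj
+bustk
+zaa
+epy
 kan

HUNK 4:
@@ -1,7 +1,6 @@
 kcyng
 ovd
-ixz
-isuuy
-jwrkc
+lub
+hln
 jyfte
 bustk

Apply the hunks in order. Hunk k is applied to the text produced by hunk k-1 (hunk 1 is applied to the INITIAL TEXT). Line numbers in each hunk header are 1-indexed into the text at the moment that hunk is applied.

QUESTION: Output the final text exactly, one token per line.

Answer: kcyng
ovd
lub
hln
jyfte
bustk
zaa
epy
kan

Derivation:
Hunk 1: at line 3 remove [aov,ktaa] add [jyfte] -> 9 lines: kcyng ovd vukw tjunc jyfte mdqb qrl jyjj kan
Hunk 2: at line 1 remove [vukw,tjunc] add [ixz,isuuy,jwrkc] -> 10 lines: kcyng ovd ixz isuuy jwrkc jyfte mdqb qrl jyjj kan
Hunk 3: at line 6 remove [mdqb,qrl,jyjj] add [bustk,zaa,epy] -> 10 lines: kcyng ovd ixz isuuy jwrkc jyfte bustk zaa epy kan
Hunk 4: at line 1 remove [ixz,isuuy,jwrkc] add [lub,hln] -> 9 lines: kcyng ovd lub hln jyfte bustk zaa epy kan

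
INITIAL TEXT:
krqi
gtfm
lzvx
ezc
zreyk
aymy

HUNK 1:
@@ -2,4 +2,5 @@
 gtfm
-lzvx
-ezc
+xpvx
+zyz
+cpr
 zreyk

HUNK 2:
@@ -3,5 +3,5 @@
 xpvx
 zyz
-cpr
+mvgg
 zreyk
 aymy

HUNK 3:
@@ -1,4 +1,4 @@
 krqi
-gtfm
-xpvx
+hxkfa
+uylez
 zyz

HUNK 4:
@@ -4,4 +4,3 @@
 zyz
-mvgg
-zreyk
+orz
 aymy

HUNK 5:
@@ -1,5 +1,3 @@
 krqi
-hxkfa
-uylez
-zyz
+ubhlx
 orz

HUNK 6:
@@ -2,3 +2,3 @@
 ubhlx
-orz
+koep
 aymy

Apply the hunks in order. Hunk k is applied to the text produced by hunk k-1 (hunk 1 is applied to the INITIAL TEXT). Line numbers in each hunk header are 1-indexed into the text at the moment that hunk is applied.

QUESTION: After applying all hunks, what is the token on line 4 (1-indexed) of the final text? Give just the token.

Hunk 1: at line 2 remove [lzvx,ezc] add [xpvx,zyz,cpr] -> 7 lines: krqi gtfm xpvx zyz cpr zreyk aymy
Hunk 2: at line 3 remove [cpr] add [mvgg] -> 7 lines: krqi gtfm xpvx zyz mvgg zreyk aymy
Hunk 3: at line 1 remove [gtfm,xpvx] add [hxkfa,uylez] -> 7 lines: krqi hxkfa uylez zyz mvgg zreyk aymy
Hunk 4: at line 4 remove [mvgg,zreyk] add [orz] -> 6 lines: krqi hxkfa uylez zyz orz aymy
Hunk 5: at line 1 remove [hxkfa,uylez,zyz] add [ubhlx] -> 4 lines: krqi ubhlx orz aymy
Hunk 6: at line 2 remove [orz] add [koep] -> 4 lines: krqi ubhlx koep aymy
Final line 4: aymy

Answer: aymy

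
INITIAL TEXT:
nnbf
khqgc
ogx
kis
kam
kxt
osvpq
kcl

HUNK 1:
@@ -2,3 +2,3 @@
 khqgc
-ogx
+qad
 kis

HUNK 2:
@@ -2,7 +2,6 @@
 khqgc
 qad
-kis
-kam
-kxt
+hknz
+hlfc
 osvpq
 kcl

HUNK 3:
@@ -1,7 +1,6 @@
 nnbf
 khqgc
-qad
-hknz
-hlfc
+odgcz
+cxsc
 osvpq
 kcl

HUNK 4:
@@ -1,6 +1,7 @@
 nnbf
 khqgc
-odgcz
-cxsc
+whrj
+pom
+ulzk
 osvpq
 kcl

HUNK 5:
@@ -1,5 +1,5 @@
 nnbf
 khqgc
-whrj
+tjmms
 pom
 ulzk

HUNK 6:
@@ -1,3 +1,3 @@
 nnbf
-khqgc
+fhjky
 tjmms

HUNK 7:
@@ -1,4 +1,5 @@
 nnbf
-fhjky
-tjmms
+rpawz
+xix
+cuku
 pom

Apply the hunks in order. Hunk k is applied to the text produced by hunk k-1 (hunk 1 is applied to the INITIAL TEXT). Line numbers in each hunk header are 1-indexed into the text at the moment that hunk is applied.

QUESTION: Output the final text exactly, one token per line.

Answer: nnbf
rpawz
xix
cuku
pom
ulzk
osvpq
kcl

Derivation:
Hunk 1: at line 2 remove [ogx] add [qad] -> 8 lines: nnbf khqgc qad kis kam kxt osvpq kcl
Hunk 2: at line 2 remove [kis,kam,kxt] add [hknz,hlfc] -> 7 lines: nnbf khqgc qad hknz hlfc osvpq kcl
Hunk 3: at line 1 remove [qad,hknz,hlfc] add [odgcz,cxsc] -> 6 lines: nnbf khqgc odgcz cxsc osvpq kcl
Hunk 4: at line 1 remove [odgcz,cxsc] add [whrj,pom,ulzk] -> 7 lines: nnbf khqgc whrj pom ulzk osvpq kcl
Hunk 5: at line 1 remove [whrj] add [tjmms] -> 7 lines: nnbf khqgc tjmms pom ulzk osvpq kcl
Hunk 6: at line 1 remove [khqgc] add [fhjky] -> 7 lines: nnbf fhjky tjmms pom ulzk osvpq kcl
Hunk 7: at line 1 remove [fhjky,tjmms] add [rpawz,xix,cuku] -> 8 lines: nnbf rpawz xix cuku pom ulzk osvpq kcl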